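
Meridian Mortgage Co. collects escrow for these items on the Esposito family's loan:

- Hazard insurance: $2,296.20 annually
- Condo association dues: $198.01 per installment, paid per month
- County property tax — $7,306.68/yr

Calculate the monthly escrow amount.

$998.25

Hazard insurance: $2,296.20 per year
Condo association dues: $198.01 × 12 = $2,376.12 per year
County property tax: $7,306.68 per year
Total annual escrow = $2,296.20 + $2,376.12 + $7,306.68 = $11,979.00
Monthly = $11,979.00 / 12 = $998.25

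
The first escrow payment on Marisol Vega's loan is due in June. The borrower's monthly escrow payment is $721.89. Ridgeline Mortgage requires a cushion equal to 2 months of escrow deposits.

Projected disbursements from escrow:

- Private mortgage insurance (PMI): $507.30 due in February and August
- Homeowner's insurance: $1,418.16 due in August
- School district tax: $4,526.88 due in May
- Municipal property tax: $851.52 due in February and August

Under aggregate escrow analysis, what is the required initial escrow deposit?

$2,055.09

Cushion = 2 × $721.89 = $1,443.78
Trial balance (start $0, +$721.89 each month, − disbursements):
  Jun: +$721.89 → $721.89
  Jul: +$721.89 → $1,443.78
  Aug: +$721.89 − $2,776.98 → -$611.31
  Sep: +$721.89 → $110.58
  Oct: +$721.89 → $832.47
  Nov: +$721.89 → $1,554.36
  Dec: +$721.89 → $2,276.25
  Jan: +$721.89 → $2,998.14
  Feb: +$721.89 − $1,358.82 → $2,361.21
  Mar: +$721.89 → $3,083.10
  Apr: +$721.89 → $3,804.99
  May: +$721.89 − $4,526.88 → $0.00
Lowest trial balance = -$611.31 (Aug)
Initial deposit = cushion − low point = $1,443.78 − (-$611.31) = $2,055.09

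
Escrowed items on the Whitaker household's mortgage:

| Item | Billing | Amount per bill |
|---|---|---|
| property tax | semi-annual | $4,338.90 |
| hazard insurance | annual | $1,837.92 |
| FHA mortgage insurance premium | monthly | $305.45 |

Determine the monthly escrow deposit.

$1,181.76

Property tax: $4,338.90 × 2 = $8,677.80 annually
Hazard insurance: $1,837.92 annually
FHA mortgage insurance premium: $305.45 × 12 = $3,665.40 annually
Combined annual = $8,677.80 + $1,837.92 + $3,665.40 = $14,181.12
Monthly = $14,181.12 ÷ 12 = $1,181.76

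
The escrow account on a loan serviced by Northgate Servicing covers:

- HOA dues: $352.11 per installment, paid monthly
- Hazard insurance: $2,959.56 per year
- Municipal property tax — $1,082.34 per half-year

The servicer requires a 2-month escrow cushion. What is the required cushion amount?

$1,558.26

HOA dues = $352.11 × 12 = $4,225.32
Hazard insurance = $2,959.56
Municipal property tax = $1,082.34 × 2 = $2,164.68
Total annual escrow = $4,225.32 + $2,959.56 + $2,164.68 = $9,349.56
Base monthly escrow = $9,349.56 / 12 = $779.13
Required cushion = 2 × $779.13 = $1,558.26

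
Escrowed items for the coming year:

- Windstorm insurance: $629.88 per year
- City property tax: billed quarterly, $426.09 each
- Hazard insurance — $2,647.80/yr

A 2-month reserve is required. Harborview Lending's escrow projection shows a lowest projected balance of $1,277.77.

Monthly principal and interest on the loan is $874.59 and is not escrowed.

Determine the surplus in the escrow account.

$447.43

Windstorm insurance = $629.88
City property tax = $426.09 × 4 = $1,704.36
Hazard insurance = $2,647.80
Yearly total = $629.88 + $1,704.36 + $2,647.80 = $4,982.04
Base monthly escrow = $4,982.04 ÷ 12 = $415.17
Cushion = 2 × $415.17 = $830.34
Excess over cushion: $1,277.77 − $830.34 = $447.43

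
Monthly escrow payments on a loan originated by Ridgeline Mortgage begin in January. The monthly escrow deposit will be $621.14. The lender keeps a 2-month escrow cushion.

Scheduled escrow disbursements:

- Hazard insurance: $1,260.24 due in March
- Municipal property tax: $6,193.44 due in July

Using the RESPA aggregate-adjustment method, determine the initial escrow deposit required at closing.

Cushion = 2 × $621.14 = $1,242.28
Trial balance (start $0, +$621.14 each month, − disbursements):
  Jan: +$621.14 → $621.14
  Feb: +$621.14 → $1,242.28
  Mar: +$621.14 − $1,260.24 → $603.18
  Apr: +$621.14 → $1,224.32
  May: +$621.14 → $1,845.46
  Jun: +$621.14 → $2,466.60
  Jul: +$621.14 − $6,193.44 → -$3,105.70
  Aug: +$621.14 → -$2,484.56
  Sep: +$621.14 → -$1,863.42
  Oct: +$621.14 → -$1,242.28
  Nov: +$621.14 → -$621.14
  Dec: +$621.14 → $0.00
Lowest trial balance = -$3,105.70 (Jul)
Initial deposit = cushion − low point = $1,242.28 − (-$3,105.70) = $4,347.98

$4,347.98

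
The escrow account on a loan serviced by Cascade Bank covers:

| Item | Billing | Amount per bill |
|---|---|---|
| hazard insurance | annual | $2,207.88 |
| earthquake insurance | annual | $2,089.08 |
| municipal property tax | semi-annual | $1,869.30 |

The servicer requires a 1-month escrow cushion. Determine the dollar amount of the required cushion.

Hazard insurance — $2,207.88 annually
Earthquake insurance — $2,089.08 annually
Municipal property tax — $1,869.30 × 2 = $3,738.60 annually
Annual escrow total = $2,207.88 + $2,089.08 + $3,738.60 = $8,035.56
Base monthly escrow = $8,035.56 / 12 = $669.63
Required cushion = 1 × $669.63 = $669.63

$669.63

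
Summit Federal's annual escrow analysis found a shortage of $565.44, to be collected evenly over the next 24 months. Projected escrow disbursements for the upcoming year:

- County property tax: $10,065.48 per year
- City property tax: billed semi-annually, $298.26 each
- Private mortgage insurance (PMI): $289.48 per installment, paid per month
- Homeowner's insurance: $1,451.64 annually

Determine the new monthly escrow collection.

County property tax: $10,065.48 per year
City property tax: $298.26 × 2 = $596.52 per year
Private mortgage insurance (PMI): $289.48 × 12 = $3,473.76 per year
Homeowner's insurance: $1,451.64 per year
Yearly total = $10,065.48 + $596.52 + $3,473.76 + $1,451.64 = $15,587.40
Monthly = $15,587.40 ÷ 12 = $1,298.95
Monthly shortage recovery: $565.44 ÷ 24 = $23.56
Adjusted monthly = $1,298.95 + $23.56 = $1,322.51

$1,322.51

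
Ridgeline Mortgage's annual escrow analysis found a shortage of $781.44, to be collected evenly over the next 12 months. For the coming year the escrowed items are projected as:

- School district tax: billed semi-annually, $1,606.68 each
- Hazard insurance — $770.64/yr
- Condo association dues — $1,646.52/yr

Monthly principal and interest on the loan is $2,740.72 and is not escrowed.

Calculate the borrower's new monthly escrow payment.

School district tax = $1,606.68 × 2 = $3,213.36/yr
Hazard insurance = $770.64/yr
Condo association dues = $1,646.52/yr
Total annual escrow = $3,213.36 + $770.64 + $1,646.52 = $5,630.52
Base monthly escrow = $5,630.52 / 12 = $469.21
Monthly shortage recovery: $781.44 / 12 = $65.12
Adjusted monthly = $469.21 + $65.12 = $534.33

$534.33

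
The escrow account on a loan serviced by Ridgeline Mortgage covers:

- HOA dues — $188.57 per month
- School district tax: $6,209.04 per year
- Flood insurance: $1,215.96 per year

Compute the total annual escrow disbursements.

HOA dues — $188.57 × 12 = $2,262.84
School district tax — $6,209.04
Flood insurance — $1,215.96
Combined annual = $9,687.84

$9,687.84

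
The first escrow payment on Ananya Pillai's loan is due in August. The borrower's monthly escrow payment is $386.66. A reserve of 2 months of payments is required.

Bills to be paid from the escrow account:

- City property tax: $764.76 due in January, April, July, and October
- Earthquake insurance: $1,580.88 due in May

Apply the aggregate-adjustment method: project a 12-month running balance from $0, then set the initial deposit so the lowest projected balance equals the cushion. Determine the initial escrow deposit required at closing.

Cushion = 2 × $386.66 = $773.32
Trial balance (start $0, +$386.66 each month, − disbursements):
  Aug: +$386.66 → $386.66
  Sep: +$386.66 → $773.32
  Oct: +$386.66 − $764.76 → $395.22
  Nov: +$386.66 → $781.88
  Dec: +$386.66 → $1,168.54
  Jan: +$386.66 − $764.76 → $790.44
  Feb: +$386.66 → $1,177.10
  Mar: +$386.66 → $1,563.76
  Apr: +$386.66 − $764.76 → $1,185.66
  May: +$386.66 − $1,580.88 → -$8.56
  Jun: +$386.66 → $378.10
  Jul: +$386.66 − $764.76 → $0.00
Lowest trial balance = -$8.56 (May)
Initial deposit = cushion − low point = $773.32 − (-$8.56) = $781.88

$781.88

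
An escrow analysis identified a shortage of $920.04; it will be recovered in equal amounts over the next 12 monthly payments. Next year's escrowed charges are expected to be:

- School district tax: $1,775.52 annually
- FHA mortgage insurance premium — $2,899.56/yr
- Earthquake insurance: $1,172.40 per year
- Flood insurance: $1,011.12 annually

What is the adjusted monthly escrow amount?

School district tax — $1,775.52
FHA mortgage insurance premium — $2,899.56
Earthquake insurance — $1,172.40
Flood insurance — $1,011.12
Annual escrow total = $1,775.52 + $2,899.56 + $1,172.40 + $1,011.12 = $6,858.60
Base monthly escrow = $6,858.60 ÷ 12 = $571.55
Monthly shortage recovery: $920.04 ÷ 12 = $76.67
New monthly escrow = $571.55 + $76.67 = $648.22

$648.22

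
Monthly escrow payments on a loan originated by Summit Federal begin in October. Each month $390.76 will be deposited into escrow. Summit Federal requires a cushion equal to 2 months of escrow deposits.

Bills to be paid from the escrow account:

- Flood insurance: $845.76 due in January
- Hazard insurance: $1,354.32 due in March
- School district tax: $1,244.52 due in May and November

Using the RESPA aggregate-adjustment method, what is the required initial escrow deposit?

Cushion = 2 × $390.76 = $781.52
Trial balance (start $0, +$390.76 each month, − disbursements):
  Oct: +$390.76 → $390.76
  Nov: +$390.76 − $1,244.52 → -$463.00
  Dec: +$390.76 → -$72.24
  Jan: +$390.76 − $845.76 → -$527.24
  Feb: +$390.76 → -$136.48
  Mar: +$390.76 − $1,354.32 → -$1,100.04
  Apr: +$390.76 → -$709.28
  May: +$390.76 − $1,244.52 → -$1,563.04
  Jun: +$390.76 → -$1,172.28
  Jul: +$390.76 → -$781.52
  Aug: +$390.76 → -$390.76
  Sep: +$390.76 → $0.00
Lowest trial balance = -$1,563.04 (May)
Initial deposit = cushion − low point = $781.52 − (-$1,563.04) = $2,344.56

$2,344.56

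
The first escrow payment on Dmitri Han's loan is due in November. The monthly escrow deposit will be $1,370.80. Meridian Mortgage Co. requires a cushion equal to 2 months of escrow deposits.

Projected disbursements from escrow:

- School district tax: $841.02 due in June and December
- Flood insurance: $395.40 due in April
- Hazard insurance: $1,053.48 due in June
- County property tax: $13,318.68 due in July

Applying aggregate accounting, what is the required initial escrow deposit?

Cushion = 2 × $1,370.80 = $2,741.60
Trial balance (start $0, +$1,370.80 each month, − disbursements):
  Nov: +$1,370.80 → $1,370.80
  Dec: +$1,370.80 − $841.02 → $1,900.58
  Jan: +$1,370.80 → $3,271.38
  Feb: +$1,370.80 → $4,642.18
  Mar: +$1,370.80 → $6,012.98
  Apr: +$1,370.80 − $395.40 → $6,988.38
  May: +$1,370.80 → $8,359.18
  Jun: +$1,370.80 − $1,894.50 → $7,835.48
  Jul: +$1,370.80 − $13,318.68 → -$4,112.40
  Aug: +$1,370.80 → -$2,741.60
  Sep: +$1,370.80 → -$1,370.80
  Oct: +$1,370.80 → $0.00
Lowest trial balance = -$4,112.40 (Jul)
Initial deposit = cushion − low point = $2,741.60 − (-$4,112.40) = $6,854.00

$6,854.00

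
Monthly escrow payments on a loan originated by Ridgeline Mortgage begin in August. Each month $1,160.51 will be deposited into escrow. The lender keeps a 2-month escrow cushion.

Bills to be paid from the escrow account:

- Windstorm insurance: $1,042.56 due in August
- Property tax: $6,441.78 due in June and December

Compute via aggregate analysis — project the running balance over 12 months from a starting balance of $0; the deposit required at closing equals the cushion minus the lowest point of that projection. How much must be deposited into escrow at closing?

Cushion = 2 × $1,160.51 = $2,321.02
Trial balance (start $0, +$1,160.51 each month, − disbursements):
  Aug: +$1,160.51 − $1,042.56 → $117.95
  Sep: +$1,160.51 → $1,278.46
  Oct: +$1,160.51 → $2,438.97
  Nov: +$1,160.51 → $3,599.48
  Dec: +$1,160.51 − $6,441.78 → -$1,681.79
  Jan: +$1,160.51 → -$521.28
  Feb: +$1,160.51 → $639.23
  Mar: +$1,160.51 → $1,799.74
  Apr: +$1,160.51 → $2,960.25
  May: +$1,160.51 → $4,120.76
  Jun: +$1,160.51 − $6,441.78 → -$1,160.51
  Jul: +$1,160.51 → $0.00
Lowest trial balance = -$1,681.79 (Dec)
Initial deposit = cushion − low point = $2,321.02 − (-$1,681.79) = $4,002.81

$4,002.81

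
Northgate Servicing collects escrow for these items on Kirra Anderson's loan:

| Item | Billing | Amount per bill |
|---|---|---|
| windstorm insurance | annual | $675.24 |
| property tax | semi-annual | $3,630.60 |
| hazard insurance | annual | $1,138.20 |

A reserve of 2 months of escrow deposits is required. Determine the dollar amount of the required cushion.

Windstorm insurance = $675.24 per year
Property tax = $3,630.60 × 2 = $7,261.20 per year
Hazard insurance = $1,138.20 per year
Total per year = $675.24 + $7,261.20 + $1,138.20 = $9,074.64
Base monthly escrow = $9,074.64 / 12 = $756.22
Cushion = 2 × $756.22 = $1,512.44

$1,512.44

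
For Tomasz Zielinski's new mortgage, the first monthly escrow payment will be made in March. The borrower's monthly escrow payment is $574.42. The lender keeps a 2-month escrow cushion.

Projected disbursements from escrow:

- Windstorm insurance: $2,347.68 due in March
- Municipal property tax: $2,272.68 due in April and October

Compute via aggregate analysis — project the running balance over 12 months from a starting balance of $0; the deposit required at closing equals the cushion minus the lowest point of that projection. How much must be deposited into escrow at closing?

$4,620.36

Cushion = 2 × $574.42 = $1,148.84
Trial balance (start $0, +$574.42 each month, − disbursements):
  Mar: +$574.42 − $2,347.68 → -$1,773.26
  Apr: +$574.42 − $2,272.68 → -$3,471.52
  May: +$574.42 → -$2,897.10
  Jun: +$574.42 → -$2,322.68
  Jul: +$574.42 → -$1,748.26
  Aug: +$574.42 → -$1,173.84
  Sep: +$574.42 → -$599.42
  Oct: +$574.42 − $2,272.68 → -$2,297.68
  Nov: +$574.42 → -$1,723.26
  Dec: +$574.42 → -$1,148.84
  Jan: +$574.42 → -$574.42
  Feb: +$574.42 → $0.00
Lowest trial balance = -$3,471.52 (Apr)
Initial deposit = cushion − low point = $1,148.84 − (-$3,471.52) = $4,620.36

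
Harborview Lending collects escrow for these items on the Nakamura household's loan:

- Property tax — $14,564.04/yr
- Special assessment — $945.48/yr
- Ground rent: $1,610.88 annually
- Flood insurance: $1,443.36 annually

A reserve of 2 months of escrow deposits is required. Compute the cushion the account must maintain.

$3,093.96

Property tax: $14,564.04/yr
Special assessment: $945.48/yr
Ground rent: $1,610.88/yr
Flood insurance: $1,443.36/yr
Combined annual = $14,564.04 + $945.48 + $1,610.88 + $1,443.36 = $18,563.76
Base monthly escrow = $18,563.76 ÷ 12 = $1,546.98
Cushion = 2 × $1,546.98 = $3,093.96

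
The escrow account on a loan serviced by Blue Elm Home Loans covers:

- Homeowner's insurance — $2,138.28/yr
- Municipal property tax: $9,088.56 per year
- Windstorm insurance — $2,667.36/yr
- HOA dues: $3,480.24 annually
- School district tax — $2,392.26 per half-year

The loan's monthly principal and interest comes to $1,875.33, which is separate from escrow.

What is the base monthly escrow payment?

Homeowner's insurance — $2,138.28 per year
Municipal property tax — $9,088.56 per year
Windstorm insurance — $2,667.36 per year
HOA dues — $3,480.24 per year
School district tax — $2,392.26 × 2 = $4,784.52 per year
Yearly total = $22,158.96
Monthly escrow = $22,158.96 / 12 = $1,846.58

$1,846.58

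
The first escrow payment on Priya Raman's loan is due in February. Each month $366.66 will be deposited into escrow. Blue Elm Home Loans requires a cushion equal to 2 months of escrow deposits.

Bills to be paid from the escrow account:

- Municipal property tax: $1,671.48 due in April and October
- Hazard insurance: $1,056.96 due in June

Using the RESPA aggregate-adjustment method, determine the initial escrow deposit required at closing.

$1,833.30

Cushion = 2 × $366.66 = $733.32
Trial balance (start $0, +$366.66 each month, − disbursements):
  Feb: +$366.66 → $366.66
  Mar: +$366.66 → $733.32
  Apr: +$366.66 − $1,671.48 → -$571.50
  May: +$366.66 → -$204.84
  Jun: +$366.66 − $1,056.96 → -$895.14
  Jul: +$366.66 → -$528.48
  Aug: +$366.66 → -$161.82
  Sep: +$366.66 → $204.84
  Oct: +$366.66 − $1,671.48 → -$1,099.98
  Nov: +$366.66 → -$733.32
  Dec: +$366.66 → -$366.66
  Jan: +$366.66 → $0.00
Lowest trial balance = -$1,099.98 (Oct)
Initial deposit = cushion − low point = $733.32 − (-$1,099.98) = $1,833.30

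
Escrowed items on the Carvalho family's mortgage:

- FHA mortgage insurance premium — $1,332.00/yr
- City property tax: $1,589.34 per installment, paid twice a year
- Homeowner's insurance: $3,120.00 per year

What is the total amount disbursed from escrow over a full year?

$7,630.68

FHA mortgage insurance premium — $1,332.00/yr
City property tax — $1,589.34 × 2 = $3,178.68/yr
Homeowner's insurance — $3,120.00/yr
Combined annual = $1,332.00 + $3,178.68 + $3,120.00 = $7,630.68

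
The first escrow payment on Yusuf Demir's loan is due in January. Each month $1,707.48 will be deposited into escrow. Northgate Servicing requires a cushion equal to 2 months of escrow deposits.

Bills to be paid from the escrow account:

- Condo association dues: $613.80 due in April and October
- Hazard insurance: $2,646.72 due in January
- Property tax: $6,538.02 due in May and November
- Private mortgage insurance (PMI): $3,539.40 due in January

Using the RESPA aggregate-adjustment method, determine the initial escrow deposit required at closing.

$8,215.50

Cushion = 2 × $1,707.48 = $3,414.96
Trial balance (start $0, +$1,707.48 each month, − disbursements):
  Jan: +$1,707.48 − $6,186.12 → -$4,478.64
  Feb: +$1,707.48 → -$2,771.16
  Mar: +$1,707.48 → -$1,063.68
  Apr: +$1,707.48 − $613.80 → $30.00
  May: +$1,707.48 − $6,538.02 → -$4,800.54
  Jun: +$1,707.48 → -$3,093.06
  Jul: +$1,707.48 → -$1,385.58
  Aug: +$1,707.48 → $321.90
  Sep: +$1,707.48 → $2,029.38
  Oct: +$1,707.48 − $613.80 → $3,123.06
  Nov: +$1,707.48 − $6,538.02 → -$1,707.48
  Dec: +$1,707.48 → $0.00
Lowest trial balance = -$4,800.54 (May)
Initial deposit = cushion − low point = $3,414.96 − (-$4,800.54) = $8,215.50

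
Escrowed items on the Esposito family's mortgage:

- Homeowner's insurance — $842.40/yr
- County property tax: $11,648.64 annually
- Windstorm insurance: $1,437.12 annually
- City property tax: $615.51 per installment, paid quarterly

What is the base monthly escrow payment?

Homeowner's insurance — $842.40
County property tax — $11,648.64
Windstorm insurance — $1,437.12
City property tax — $615.51 × 4 = $2,462.04
Combined annual = $842.40 + $11,648.64 + $1,437.12 + $2,462.04 = $16,390.20
Monthly = $16,390.20 / 12 = $1,365.85

$1,365.85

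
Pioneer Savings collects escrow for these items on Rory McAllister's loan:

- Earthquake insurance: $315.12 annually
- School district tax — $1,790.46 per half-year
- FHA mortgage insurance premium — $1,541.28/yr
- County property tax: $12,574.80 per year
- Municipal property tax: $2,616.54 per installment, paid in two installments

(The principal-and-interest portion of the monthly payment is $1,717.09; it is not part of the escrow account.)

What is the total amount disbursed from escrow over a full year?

Earthquake insurance: $315.12
School district tax: $1,790.46 × 2 = $3,580.92
FHA mortgage insurance premium: $1,541.28
County property tax: $12,574.80
Municipal property tax: $2,616.54 × 2 = $5,233.08
Combined annual = $23,245.20

$23,245.20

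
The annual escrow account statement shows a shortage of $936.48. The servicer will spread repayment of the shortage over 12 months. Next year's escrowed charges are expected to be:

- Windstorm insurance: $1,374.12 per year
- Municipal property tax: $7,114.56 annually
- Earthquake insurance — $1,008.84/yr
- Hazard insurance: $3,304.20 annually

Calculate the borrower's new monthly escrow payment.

Windstorm insurance: $1,374.12 annually
Municipal property tax: $7,114.56 annually
Earthquake insurance: $1,008.84 annually
Hazard insurance: $3,304.20 annually
Total annual escrow = $1,374.12 + $7,114.56 + $1,008.84 + $3,304.20 = $12,801.72
Base monthly escrow = $12,801.72 / 12 = $1,066.81
Shortage spread = $936.48 / 12 = $78.04/mo
Adjusted monthly = $1,066.81 + $78.04 = $1,144.85

$1,144.85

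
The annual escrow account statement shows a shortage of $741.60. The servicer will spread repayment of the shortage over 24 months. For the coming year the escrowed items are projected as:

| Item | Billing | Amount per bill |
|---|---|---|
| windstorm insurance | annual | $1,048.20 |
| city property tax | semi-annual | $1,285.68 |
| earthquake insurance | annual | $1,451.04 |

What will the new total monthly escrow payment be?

Windstorm insurance = $1,048.20 annually
City property tax = $1,285.68 × 2 = $2,571.36 annually
Earthquake insurance = $1,451.04 annually
Total per year = $1,048.20 + $2,571.36 + $1,451.04 = $5,070.60
Monthly escrow = $5,070.60 / 12 = $422.55
Shortage per month = $741.60 ÷ 24 = $30.90
New monthly escrow = $422.55 + $30.90 = $453.45

$453.45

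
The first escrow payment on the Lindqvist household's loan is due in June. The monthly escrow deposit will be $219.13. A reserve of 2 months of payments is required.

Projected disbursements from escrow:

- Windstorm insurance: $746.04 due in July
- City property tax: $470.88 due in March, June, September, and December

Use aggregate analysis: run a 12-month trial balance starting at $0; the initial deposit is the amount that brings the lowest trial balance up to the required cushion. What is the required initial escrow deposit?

$1,249.54

Cushion = 2 × $219.13 = $438.26
Trial balance (start $0, +$219.13 each month, − disbursements):
  Jun: +$219.13 − $470.88 → -$251.75
  Jul: +$219.13 − $746.04 → -$778.66
  Aug: +$219.13 → -$559.53
  Sep: +$219.13 − $470.88 → -$811.28
  Oct: +$219.13 → -$592.15
  Nov: +$219.13 → -$373.02
  Dec: +$219.13 − $470.88 → -$624.77
  Jan: +$219.13 → -$405.64
  Feb: +$219.13 → -$186.51
  Mar: +$219.13 − $470.88 → -$438.26
  Apr: +$219.13 → -$219.13
  May: +$219.13 → $0.00
Lowest trial balance = -$811.28 (Sep)
Initial deposit = cushion − low point = $438.26 − (-$811.28) = $1,249.54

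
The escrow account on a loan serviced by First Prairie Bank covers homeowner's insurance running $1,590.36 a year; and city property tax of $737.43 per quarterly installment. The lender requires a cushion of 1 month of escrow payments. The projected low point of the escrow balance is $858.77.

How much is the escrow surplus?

Homeowner's insurance — $1,590.36 annually
City property tax — $737.43 × 4 = $2,949.72 annually
Total per year = $1,590.36 + $2,949.72 = $4,540.08
Per month = $4,540.08 / 12 = $378.34
Required cushion = 1 × $378.34 = $378.34
Excess over cushion: $858.77 − $378.34 = $480.43

$480.43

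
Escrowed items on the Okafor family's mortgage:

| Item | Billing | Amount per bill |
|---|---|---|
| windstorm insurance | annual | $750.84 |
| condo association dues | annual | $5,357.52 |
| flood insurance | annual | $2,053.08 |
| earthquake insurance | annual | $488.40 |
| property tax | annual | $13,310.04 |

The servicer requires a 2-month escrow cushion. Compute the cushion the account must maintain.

Windstorm insurance — $750.84
Condo association dues — $5,357.52
Flood insurance — $2,053.08
Earthquake insurance — $488.40
Property tax — $13,310.04
Combined annual = $750.84 + $5,357.52 + $2,053.08 + $488.40 + $13,310.04 = $21,959.88
Base monthly escrow = $21,959.88 / 12 = $1,829.99
Cushion = 2 × $1,829.99 = $3,659.98

$3,659.98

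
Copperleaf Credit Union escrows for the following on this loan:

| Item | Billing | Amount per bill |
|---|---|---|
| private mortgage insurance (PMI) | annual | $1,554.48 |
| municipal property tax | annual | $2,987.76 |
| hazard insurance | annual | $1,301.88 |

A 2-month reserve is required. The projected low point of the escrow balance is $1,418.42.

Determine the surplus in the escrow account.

Private mortgage insurance (PMI) — $1,554.48/yr
Municipal property tax — $2,987.76/yr
Hazard insurance — $1,301.88/yr
Total per year = $1,554.48 + $2,987.76 + $1,301.88 = $5,844.12
Base monthly escrow = $5,844.12 ÷ 12 = $487.01
Cushion = 2 × $487.01 = $974.02
Excess over cushion: $1,418.42 − $974.02 = $444.40

$444.40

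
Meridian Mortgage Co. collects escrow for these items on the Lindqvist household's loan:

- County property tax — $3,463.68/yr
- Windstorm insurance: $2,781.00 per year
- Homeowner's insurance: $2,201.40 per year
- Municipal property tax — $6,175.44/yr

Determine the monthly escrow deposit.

County property tax: $3,463.68
Windstorm insurance: $2,781.00
Homeowner's insurance: $2,201.40
Municipal property tax: $6,175.44
Combined annual = $3,463.68 + $2,781.00 + $2,201.40 + $6,175.44 = $14,621.52
Base monthly escrow = $14,621.52 ÷ 12 = $1,218.46

$1,218.46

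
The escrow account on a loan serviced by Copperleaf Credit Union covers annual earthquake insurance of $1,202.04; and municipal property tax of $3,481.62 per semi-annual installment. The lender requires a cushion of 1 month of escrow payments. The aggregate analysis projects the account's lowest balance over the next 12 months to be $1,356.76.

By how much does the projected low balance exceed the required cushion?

Earthquake insurance — $1,202.04
Municipal property tax — $3,481.62 × 2 = $6,963.24
Annual escrow total = $8,165.28
Monthly = $8,165.28 ÷ 12 = $680.44
Required reserve = 1 × $680.44 = $680.44
Excess over cushion: $1,356.76 − $680.44 = $676.32

$676.32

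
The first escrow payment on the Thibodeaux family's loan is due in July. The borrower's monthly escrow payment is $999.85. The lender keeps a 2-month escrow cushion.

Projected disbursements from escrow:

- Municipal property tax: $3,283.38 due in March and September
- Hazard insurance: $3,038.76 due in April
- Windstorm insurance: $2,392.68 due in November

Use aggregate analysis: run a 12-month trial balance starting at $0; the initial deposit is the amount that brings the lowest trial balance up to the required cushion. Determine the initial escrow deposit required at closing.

$3,999.40

Cushion = 2 × $999.85 = $1,999.70
Trial balance (start $0, +$999.85 each month, − disbursements):
  Jul: +$999.85 → $999.85
  Aug: +$999.85 → $1,999.70
  Sep: +$999.85 − $3,283.38 → -$283.83
  Oct: +$999.85 → $716.02
  Nov: +$999.85 − $2,392.68 → -$676.81
  Dec: +$999.85 → $323.04
  Jan: +$999.85 → $1,322.89
  Feb: +$999.85 → $2,322.74
  Mar: +$999.85 − $3,283.38 → $39.21
  Apr: +$999.85 − $3,038.76 → -$1,999.70
  May: +$999.85 → -$999.85
  Jun: +$999.85 → $0.00
Lowest trial balance = -$1,999.70 (Apr)
Initial deposit = cushion − low point = $1,999.70 − (-$1,999.70) = $3,999.40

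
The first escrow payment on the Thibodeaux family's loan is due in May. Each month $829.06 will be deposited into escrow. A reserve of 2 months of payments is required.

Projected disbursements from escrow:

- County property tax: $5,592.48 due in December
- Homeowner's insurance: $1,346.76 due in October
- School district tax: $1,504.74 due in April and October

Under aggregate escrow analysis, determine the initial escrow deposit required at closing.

$3,469.62

Cushion = 2 × $829.06 = $1,658.12
Trial balance (start $0, +$829.06 each month, − disbursements):
  May: +$829.06 → $829.06
  Jun: +$829.06 → $1,658.12
  Jul: +$829.06 → $2,487.18
  Aug: +$829.06 → $3,316.24
  Sep: +$829.06 → $4,145.30
  Oct: +$829.06 − $2,851.50 → $2,122.86
  Nov: +$829.06 → $2,951.92
  Dec: +$829.06 − $5,592.48 → -$1,811.50
  Jan: +$829.06 → -$982.44
  Feb: +$829.06 → -$153.38
  Mar: +$829.06 → $675.68
  Apr: +$829.06 − $1,504.74 → $0.00
Lowest trial balance = -$1,811.50 (Dec)
Initial deposit = cushion − low point = $1,658.12 − (-$1,811.50) = $3,469.62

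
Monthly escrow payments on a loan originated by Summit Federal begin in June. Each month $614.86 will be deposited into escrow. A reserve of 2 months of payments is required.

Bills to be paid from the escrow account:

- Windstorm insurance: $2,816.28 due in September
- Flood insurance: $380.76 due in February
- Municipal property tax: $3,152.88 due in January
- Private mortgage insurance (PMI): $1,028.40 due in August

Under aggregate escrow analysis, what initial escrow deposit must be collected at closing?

Cushion = 2 × $614.86 = $1,229.72
Trial balance (start $0, +$614.86 each month, − disbursements):
  Jun: +$614.86 → $614.86
  Jul: +$614.86 → $1,229.72
  Aug: +$614.86 − $1,028.40 → $816.18
  Sep: +$614.86 − $2,816.28 → -$1,385.24
  Oct: +$614.86 → -$770.38
  Nov: +$614.86 → -$155.52
  Dec: +$614.86 → $459.34
  Jan: +$614.86 − $3,152.88 → -$2,078.68
  Feb: +$614.86 − $380.76 → -$1,844.58
  Mar: +$614.86 → -$1,229.72
  Apr: +$614.86 → -$614.86
  May: +$614.86 → $0.00
Lowest trial balance = -$2,078.68 (Jan)
Initial deposit = cushion − low point = $1,229.72 − (-$2,078.68) = $3,308.40

$3,308.40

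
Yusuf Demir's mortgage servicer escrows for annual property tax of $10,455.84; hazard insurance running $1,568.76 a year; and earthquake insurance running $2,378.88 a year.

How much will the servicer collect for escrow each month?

$1,200.29

Property tax: $10,455.84/yr
Hazard insurance: $1,568.76/yr
Earthquake insurance: $2,378.88/yr
Total annual escrow = $14,403.48
Per month = $14,403.48 ÷ 12 = $1,200.29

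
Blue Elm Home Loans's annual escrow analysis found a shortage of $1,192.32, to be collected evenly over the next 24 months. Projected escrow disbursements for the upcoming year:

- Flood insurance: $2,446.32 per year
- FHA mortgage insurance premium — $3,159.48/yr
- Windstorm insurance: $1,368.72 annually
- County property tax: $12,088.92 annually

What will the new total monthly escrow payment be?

$1,638.30

Flood insurance — $2,446.32/yr
FHA mortgage insurance premium — $3,159.48/yr
Windstorm insurance — $1,368.72/yr
County property tax — $12,088.92/yr
Annual escrow total = $2,446.32 + $3,159.48 + $1,368.72 + $12,088.92 = $19,063.44
Monthly = $19,063.44 / 12 = $1,588.62
Shortage per month = $1,192.32 / 24 = $49.68
New monthly escrow = $1,588.62 + $49.68 = $1,638.30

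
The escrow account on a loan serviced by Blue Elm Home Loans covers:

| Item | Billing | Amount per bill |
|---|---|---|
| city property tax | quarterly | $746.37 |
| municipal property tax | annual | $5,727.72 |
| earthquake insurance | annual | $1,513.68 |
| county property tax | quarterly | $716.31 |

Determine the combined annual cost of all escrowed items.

City property tax — $746.37 × 4 = $2,985.48 annually
Municipal property tax — $5,727.72 annually
Earthquake insurance — $1,513.68 annually
County property tax — $716.31 × 4 = $2,865.24 annually
Total annual escrow = $2,985.48 + $5,727.72 + $1,513.68 + $2,865.24 = $13,092.12

$13,092.12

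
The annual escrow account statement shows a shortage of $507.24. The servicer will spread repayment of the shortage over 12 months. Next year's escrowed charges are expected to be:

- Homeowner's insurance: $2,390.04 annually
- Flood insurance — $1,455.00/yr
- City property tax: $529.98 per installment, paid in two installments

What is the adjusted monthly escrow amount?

Homeowner's insurance — $2,390.04 annually
Flood insurance — $1,455.00 annually
City property tax — $529.98 × 2 = $1,059.96 annually
Annual escrow total = $2,390.04 + $1,455.00 + $1,059.96 = $4,905.00
Monthly escrow = $4,905.00 ÷ 12 = $408.75
Shortage per month = $507.24 ÷ 12 = $42.27
Adjusted monthly = $408.75 + $42.27 = $451.02

$451.02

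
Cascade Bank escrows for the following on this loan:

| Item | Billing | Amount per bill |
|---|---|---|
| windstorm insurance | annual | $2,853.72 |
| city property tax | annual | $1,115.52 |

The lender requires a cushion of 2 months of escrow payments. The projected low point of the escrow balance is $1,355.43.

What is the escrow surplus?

$693.89

Windstorm insurance = $2,853.72/yr
City property tax = $1,115.52/yr
Total per year = $2,853.72 + $1,115.52 = $3,969.24
Base monthly escrow = $3,969.24 / 12 = $330.77
Required cushion = 2 × $330.77 = $661.54
Excess over cushion: $1,355.43 − $661.54 = $693.89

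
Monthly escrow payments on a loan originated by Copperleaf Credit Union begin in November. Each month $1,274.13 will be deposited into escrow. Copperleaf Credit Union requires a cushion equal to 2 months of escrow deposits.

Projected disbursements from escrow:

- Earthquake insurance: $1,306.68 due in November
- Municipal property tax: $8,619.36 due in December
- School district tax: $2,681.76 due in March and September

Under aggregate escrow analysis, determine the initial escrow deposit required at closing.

Cushion = 2 × $1,274.13 = $2,548.26
Trial balance (start $0, +$1,274.13 each month, − disbursements):
  Nov: +$1,274.13 − $1,306.68 → -$32.55
  Dec: +$1,274.13 − $8,619.36 → -$7,377.78
  Jan: +$1,274.13 → -$6,103.65
  Feb: +$1,274.13 → -$4,829.52
  Mar: +$1,274.13 − $2,681.76 → -$6,237.15
  Apr: +$1,274.13 → -$4,963.02
  May: +$1,274.13 → -$3,688.89
  Jun: +$1,274.13 → -$2,414.76
  Jul: +$1,274.13 → -$1,140.63
  Aug: +$1,274.13 → $133.50
  Sep: +$1,274.13 − $2,681.76 → -$1,274.13
  Oct: +$1,274.13 → $0.00
Lowest trial balance = -$7,377.78 (Dec)
Initial deposit = cushion − low point = $2,548.26 − (-$7,377.78) = $9,926.04

$9,926.04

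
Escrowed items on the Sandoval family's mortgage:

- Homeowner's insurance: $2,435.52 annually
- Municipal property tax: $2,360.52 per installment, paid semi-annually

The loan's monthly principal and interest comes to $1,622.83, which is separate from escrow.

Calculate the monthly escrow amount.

$596.38

Homeowner's insurance: $2,435.52 annually
Municipal property tax: $2,360.52 × 2 = $4,721.04 annually
Yearly total = $2,435.52 + $4,721.04 = $7,156.56
Per month = $7,156.56 ÷ 12 = $596.38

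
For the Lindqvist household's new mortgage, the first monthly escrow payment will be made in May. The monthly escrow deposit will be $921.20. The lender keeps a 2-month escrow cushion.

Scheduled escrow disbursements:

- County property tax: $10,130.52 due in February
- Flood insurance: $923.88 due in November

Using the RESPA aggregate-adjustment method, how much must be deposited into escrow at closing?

Cushion = 2 × $921.20 = $1,842.40
Trial balance (start $0, +$921.20 each month, − disbursements):
  May: +$921.20 → $921.20
  Jun: +$921.20 → $1,842.40
  Jul: +$921.20 → $2,763.60
  Aug: +$921.20 → $3,684.80
  Sep: +$921.20 → $4,606.00
  Oct: +$921.20 → $5,527.20
  Nov: +$921.20 − $923.88 → $5,524.52
  Dec: +$921.20 → $6,445.72
  Jan: +$921.20 → $7,366.92
  Feb: +$921.20 − $10,130.52 → -$1,842.40
  Mar: +$921.20 → -$921.20
  Apr: +$921.20 → $0.00
Lowest trial balance = -$1,842.40 (Feb)
Initial deposit = cushion − low point = $1,842.40 − (-$1,842.40) = $3,684.80

$3,684.80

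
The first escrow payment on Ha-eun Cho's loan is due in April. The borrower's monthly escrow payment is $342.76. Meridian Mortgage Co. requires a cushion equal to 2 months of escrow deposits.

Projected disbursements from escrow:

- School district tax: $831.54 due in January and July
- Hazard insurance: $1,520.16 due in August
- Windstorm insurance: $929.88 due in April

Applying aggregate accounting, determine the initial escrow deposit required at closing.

Cushion = 2 × $342.76 = $685.52
Trial balance (start $0, +$342.76 each month, − disbursements):
  Apr: +$342.76 − $929.88 → -$587.12
  May: +$342.76 → -$244.36
  Jun: +$342.76 → $98.40
  Jul: +$342.76 − $831.54 → -$390.38
  Aug: +$342.76 − $1,520.16 → -$1,567.78
  Sep: +$342.76 → -$1,225.02
  Oct: +$342.76 → -$882.26
  Nov: +$342.76 → -$539.50
  Dec: +$342.76 → -$196.74
  Jan: +$342.76 − $831.54 → -$685.52
  Feb: +$342.76 → -$342.76
  Mar: +$342.76 → $0.00
Lowest trial balance = -$1,567.78 (Aug)
Initial deposit = cushion − low point = $685.52 − (-$1,567.78) = $2,253.30

$2,253.30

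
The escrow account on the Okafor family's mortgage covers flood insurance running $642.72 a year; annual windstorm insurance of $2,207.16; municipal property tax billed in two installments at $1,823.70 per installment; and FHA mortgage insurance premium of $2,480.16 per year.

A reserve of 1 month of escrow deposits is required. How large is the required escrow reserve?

Flood insurance = $642.72 per year
Windstorm insurance = $2,207.16 per year
Municipal property tax = $1,823.70 × 2 = $3,647.40 per year
FHA mortgage insurance premium = $2,480.16 per year
Annual escrow total = $8,977.44
Monthly = $8,977.44 ÷ 12 = $748.12
Cushion = 1 × $748.12 = $748.12

$748.12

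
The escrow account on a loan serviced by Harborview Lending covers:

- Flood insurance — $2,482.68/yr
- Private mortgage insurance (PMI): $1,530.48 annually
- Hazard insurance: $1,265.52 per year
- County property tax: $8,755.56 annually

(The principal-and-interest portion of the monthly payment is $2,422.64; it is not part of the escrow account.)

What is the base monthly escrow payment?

Flood insurance = $2,482.68 per year
Private mortgage insurance (PMI) = $1,530.48 per year
Hazard insurance = $1,265.52 per year
County property tax = $8,755.56 per year
Total annual escrow = $2,482.68 + $1,530.48 + $1,265.52 + $8,755.56 = $14,034.24
Base monthly escrow = $14,034.24 / 12 = $1,169.52

$1,169.52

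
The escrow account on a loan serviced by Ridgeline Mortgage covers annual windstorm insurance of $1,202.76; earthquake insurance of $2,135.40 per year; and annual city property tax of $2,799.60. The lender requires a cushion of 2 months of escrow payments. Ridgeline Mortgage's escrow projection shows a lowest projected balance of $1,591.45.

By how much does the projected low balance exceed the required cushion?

Windstorm insurance: $1,202.76
Earthquake insurance: $2,135.40
City property tax: $2,799.60
Annual escrow total = $1,202.76 + $2,135.40 + $2,799.60 = $6,137.76
Per month = $6,137.76 / 12 = $511.48
Cushion = 2 × $511.48 = $1,022.96
Excess over cushion: $1,591.45 − $1,022.96 = $568.49

$568.49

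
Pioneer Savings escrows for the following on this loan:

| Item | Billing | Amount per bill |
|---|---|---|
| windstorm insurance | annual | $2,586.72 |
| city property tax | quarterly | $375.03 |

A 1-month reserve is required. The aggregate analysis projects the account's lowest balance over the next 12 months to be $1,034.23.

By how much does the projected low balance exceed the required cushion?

$693.66

Windstorm insurance: $2,586.72 annually
City property tax: $375.03 × 4 = $1,500.12 annually
Combined annual = $4,086.84
Monthly escrow = $4,086.84 ÷ 12 = $340.57
Cushion = 1 × $340.57 = $340.57
Excess over cushion: $1,034.23 − $340.57 = $693.66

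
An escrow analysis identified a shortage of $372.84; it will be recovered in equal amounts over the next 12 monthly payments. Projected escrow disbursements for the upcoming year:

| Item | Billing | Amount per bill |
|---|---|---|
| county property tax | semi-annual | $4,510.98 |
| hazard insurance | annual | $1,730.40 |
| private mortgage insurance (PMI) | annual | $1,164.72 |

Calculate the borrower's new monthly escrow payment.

County property tax = $4,510.98 × 2 = $9,021.96/yr
Hazard insurance = $1,730.40/yr
Private mortgage insurance (PMI) = $1,164.72/yr
Total annual escrow = $11,917.08
Monthly escrow = $11,917.08 ÷ 12 = $993.09
Monthly shortage recovery: $372.84 / 12 = $31.07
New monthly escrow = $993.09 + $31.07 = $1,024.16

$1,024.16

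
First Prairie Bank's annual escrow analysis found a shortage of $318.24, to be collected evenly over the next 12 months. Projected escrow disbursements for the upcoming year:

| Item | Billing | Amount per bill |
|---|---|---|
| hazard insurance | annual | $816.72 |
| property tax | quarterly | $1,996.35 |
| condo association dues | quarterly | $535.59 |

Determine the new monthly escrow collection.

$938.56

Hazard insurance = $816.72 annually
Property tax = $1,996.35 × 4 = $7,985.40 annually
Condo association dues = $535.59 × 4 = $2,142.36 annually
Yearly total = $10,944.48
Base monthly escrow = $10,944.48 / 12 = $912.04
Shortage spread = $318.24 ÷ 12 = $26.52/mo
New monthly escrow = $912.04 + $26.52 = $938.56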